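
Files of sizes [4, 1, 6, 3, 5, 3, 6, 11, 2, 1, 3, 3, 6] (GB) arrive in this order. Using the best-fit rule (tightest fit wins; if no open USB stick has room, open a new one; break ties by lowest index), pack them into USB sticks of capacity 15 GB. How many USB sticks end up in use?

  4 → USB stick 1 (new)  [load 4/15]
  1 → USB stick 1  [load 5/15]
  6 → USB stick 1  [load 11/15]
  3 → USB stick 1  [load 14/15]
  5 → USB stick 2 (new)  [load 5/15]
  3 → USB stick 2  [load 8/15]
  6 → USB stick 2  [load 14/15]
  11 → USB stick 3 (new)  [load 11/15]
  2 → USB stick 3  [load 13/15]
  1 → USB stick 1  [load 15/15]
  3 → USB stick 4 (new)  [load 3/15]
  3 → USB stick 4  [load 6/15]
  6 → USB stick 4  [load 12/15]
4 USB sticks opened.

4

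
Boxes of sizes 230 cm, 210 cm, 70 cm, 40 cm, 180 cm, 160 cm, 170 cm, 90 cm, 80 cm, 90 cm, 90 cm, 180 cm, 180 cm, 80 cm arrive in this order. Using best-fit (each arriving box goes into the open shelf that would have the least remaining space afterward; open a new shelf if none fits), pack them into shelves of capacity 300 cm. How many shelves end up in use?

7

  230 → shelf 1 (new)  [load 230/300]
  210 → shelf 2 (new)  [load 210/300]
  70 → shelf 1  [load 300/300]
  40 → shelf 2  [load 250/300]
  180 → shelf 3 (new)  [load 180/300]
  160 → shelf 4 (new)  [load 160/300]
  170 → shelf 5 (new)  [load 170/300]
  90 → shelf 3  [load 270/300]
  80 → shelf 5  [load 250/300]
  90 → shelf 4  [load 250/300]
  90 → shelf 6 (new)  [load 90/300]
  180 → shelf 6  [load 270/300]
  180 → shelf 7 (new)  [load 180/300]
  80 → shelf 7  [load 260/300]
7 shelves opened.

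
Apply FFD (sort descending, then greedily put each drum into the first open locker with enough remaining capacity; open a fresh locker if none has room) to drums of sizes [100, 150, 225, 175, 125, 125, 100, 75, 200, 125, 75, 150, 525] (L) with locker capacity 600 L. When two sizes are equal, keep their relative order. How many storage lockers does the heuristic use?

Sorted descending: 525, 225, 200, 175, 150, 150, 125, 125, 125, 100, 100, 75, 75.
  525 → locker 1 (new)  [load 525/600]
  225 → locker 2 (new)  [load 225/600]
  200 → locker 2  [load 425/600]
  175 → locker 2  [load 600/600]
  150 → locker 3 (new)  [load 150/600]
  150 → locker 3  [load 300/600]
  125 → locker 3  [load 425/600]
  125 → locker 3  [load 550/600]
  125 → locker 4 (new)  [load 125/600]
  100 → locker 4  [load 225/600]
  100 → locker 4  [load 325/600]
  75 → locker 1  [load 600/600]
  75 → locker 4  [load 400/600]
4 storage lockers opened.

4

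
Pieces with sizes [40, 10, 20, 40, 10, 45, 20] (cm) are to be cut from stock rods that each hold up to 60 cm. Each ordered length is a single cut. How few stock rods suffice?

Total = 45 + 40 + 40 + 20 + 20 + 10 + 10 = 185 cm.
Lower bound: ⌈185/60⌉ = 4 stock rods.
A packing using 4 stock rods:
  stock rod 1: 45 + 10 = 55
  stock rod 2: 40 + 20 = 60
  stock rod 3: 40 + 20 = 60
  stock rod 4: 10 = 10
This matches the lower bound, so 4 is optimal.

4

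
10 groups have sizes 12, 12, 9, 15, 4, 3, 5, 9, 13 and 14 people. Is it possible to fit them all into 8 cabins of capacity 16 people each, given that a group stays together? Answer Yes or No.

A valid assignment using 7 cabins:
  cabin 1: 15 = 15
  cabin 2: 14 = 14
  cabin 3: 13 + 3 = 16
  cabin 4: 12 + 4 = 16
  cabin 5: 12 = 12
  cabin 6: 9 + 5 = 14
  cabin 7: 9 = 9
That uses only 7 ≤ 8, so 8 cabins are enough.

Yes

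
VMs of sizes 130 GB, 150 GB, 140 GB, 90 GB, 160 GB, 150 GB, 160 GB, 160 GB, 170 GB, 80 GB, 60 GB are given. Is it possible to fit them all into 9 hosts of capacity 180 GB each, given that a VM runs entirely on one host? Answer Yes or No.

Total = 1450 GB; ⌈1450/180⌉ = 9.
The bound of 9 does not rule out 9, but exhaustive search shows no assignment into 9 hosts of capacity 180 GB exists — the minimum is 10.

No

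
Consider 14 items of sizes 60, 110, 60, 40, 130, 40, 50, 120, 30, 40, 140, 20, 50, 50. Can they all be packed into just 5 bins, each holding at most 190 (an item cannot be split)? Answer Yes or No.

A valid assignment using 5 bins:
  bin 1: 140 + 50 = 190
  bin 2: 130 + 60 = 190
  bin 3: 120 + 60 = 180
  bin 4: 110 + 50 + 30 = 190
  bin 5: 50 + 40 + 40 + 40 + 20 = 190
Every load is within 190, so 5 bins suffice.

Yes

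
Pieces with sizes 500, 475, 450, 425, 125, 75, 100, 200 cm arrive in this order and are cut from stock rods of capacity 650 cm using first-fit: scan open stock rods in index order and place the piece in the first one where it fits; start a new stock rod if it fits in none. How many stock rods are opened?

4

  500 → stock rod 1 (new)  [load 500/650]
  475 → stock rod 2 (new)  [load 475/650]
  450 → stock rod 3 (new)  [load 450/650]
  425 → stock rod 4 (new)  [load 425/650]
  125 → stock rod 1  [load 625/650]
  75 → stock rod 2  [load 550/650]
  100 → stock rod 2  [load 650/650]
  200 → stock rod 3  [load 650/650]
4 stock rods opened.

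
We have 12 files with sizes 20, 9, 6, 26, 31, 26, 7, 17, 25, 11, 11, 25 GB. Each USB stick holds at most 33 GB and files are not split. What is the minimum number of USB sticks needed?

8

Total = 31 + 26 + 26 + 25 + 25 + 20 + 17 + 11 + 11 + 9 + 7 + 6 = 214 GB.
Lower bound: ⌈214/33⌉ = 7 USB sticks.
A packing using 8 USB sticks:
  USB stick 1: 31 = 31
  USB stick 2: 26 + 7 = 33
  USB stick 3: 26 + 6 = 32
  USB stick 4: 25 = 25
  USB stick 5: 25 = 25
  USB stick 6: 20 + 11 = 31
  USB stick 7: 17 + 11 = 28
  USB stick 8: 9 = 9
No arrangement into 7 USB sticks stays within capacity, so 8 is optimal.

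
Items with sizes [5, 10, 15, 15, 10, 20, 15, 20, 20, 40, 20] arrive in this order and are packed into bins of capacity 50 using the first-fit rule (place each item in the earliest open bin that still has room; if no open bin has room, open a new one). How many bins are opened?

5

  5 → bin 1 (new)  [load 5/50]
  10 → bin 1  [load 15/50]
  15 → bin 1  [load 30/50]
  15 → bin 1  [load 45/50]
  10 → bin 2 (new)  [load 10/50]
  20 → bin 2  [load 30/50]
  15 → bin 2  [load 45/50]
  20 → bin 3 (new)  [load 20/50]
  20 → bin 3  [load 40/50]
  40 → bin 4 (new)  [load 40/50]
  20 → bin 5 (new)  [load 20/50]
5 bins opened.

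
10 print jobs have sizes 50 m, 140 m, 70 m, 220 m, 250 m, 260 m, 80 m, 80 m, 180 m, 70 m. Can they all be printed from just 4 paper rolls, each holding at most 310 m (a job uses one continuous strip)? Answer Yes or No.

Total = 1400 m; ⌈1400/310⌉ = 5.
At least 5 paper rolls are required, but only 4 are allowed.

No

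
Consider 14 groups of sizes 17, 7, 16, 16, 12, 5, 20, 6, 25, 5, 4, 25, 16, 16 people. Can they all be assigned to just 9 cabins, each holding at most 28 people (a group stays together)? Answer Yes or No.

A valid assignment using 8 cabins:
  cabin 1: 25 = 25
  cabin 2: 25 = 25
  cabin 3: 20 + 7 = 27
  cabin 4: 17 + 6 + 5 = 28
  cabin 5: 16 + 12 = 28
  cabin 6: 16 + 5 + 4 = 25
  cabin 7: 16 = 16
  cabin 8: 16 = 16
That uses only 8 ≤ 9, so 9 cabins are enough.

Yes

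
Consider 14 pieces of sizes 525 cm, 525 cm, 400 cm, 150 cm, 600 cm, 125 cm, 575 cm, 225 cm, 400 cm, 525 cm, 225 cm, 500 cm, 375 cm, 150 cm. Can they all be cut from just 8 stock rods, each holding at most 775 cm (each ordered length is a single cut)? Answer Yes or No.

A valid assignment using 8 stock rods:
  stock rod 1: 600 + 150 = 750
  stock rod 2: 575 + 150 = 725
  stock rod 3: 525 + 225 = 750
  stock rod 4: 525 + 225 = 750
  stock rod 5: 525 + 125 = 650
  stock rod 6: 500 = 500
  stock rod 7: 400 + 375 = 775
  stock rod 8: 400 = 400
Every load is within 775 cm, so 8 stock rods suffice.

Yes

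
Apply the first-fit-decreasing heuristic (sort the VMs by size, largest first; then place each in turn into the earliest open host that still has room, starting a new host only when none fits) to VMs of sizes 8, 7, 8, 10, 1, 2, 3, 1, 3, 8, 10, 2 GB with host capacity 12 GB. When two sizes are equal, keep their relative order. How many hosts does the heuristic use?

Sorted descending: 10, 10, 8, 8, 8, 7, 3, 3, 2, 2, 1, 1.
  10 → host 1 (new)  [load 10/12]
  10 → host 2 (new)  [load 10/12]
  8 → host 3 (new)  [load 8/12]
  8 → host 4 (new)  [load 8/12]
  8 → host 5 (new)  [load 8/12]
  7 → host 6 (new)  [load 7/12]
  3 → host 3  [load 11/12]
  3 → host 4  [load 11/12]
  2 → host 1  [load 12/12]
  2 → host 2  [load 12/12]
  1 → host 3  [load 12/12]
  1 → host 4  [load 12/12]
6 hosts opened.

6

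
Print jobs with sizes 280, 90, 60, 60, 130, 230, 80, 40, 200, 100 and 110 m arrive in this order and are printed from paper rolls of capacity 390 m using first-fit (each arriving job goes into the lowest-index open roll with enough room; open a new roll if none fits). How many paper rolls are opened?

4

  280 → roll 1 (new)  [load 280/390]
  90 → roll 1  [load 370/390]
  60 → roll 2 (new)  [load 60/390]
  60 → roll 2  [load 120/390]
  130 → roll 2  [load 250/390]
  230 → roll 3 (new)  [load 230/390]
  80 → roll 2  [load 330/390]
  40 → roll 2  [load 370/390]
  200 → roll 4 (new)  [load 200/390]
  100 → roll 3  [load 330/390]
  110 → roll 4  [load 310/390]
4 paper rolls opened.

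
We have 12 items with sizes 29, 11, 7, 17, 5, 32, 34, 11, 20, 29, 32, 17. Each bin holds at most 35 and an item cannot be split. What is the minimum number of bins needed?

8

Total = 34 + 32 + 32 + 29 + 29 + 20 + 17 + 17 + 11 + 11 + 7 + 5 = 244.
Lower bound: ⌈244/35⌉ = 7 bins.
A packing using 8 bins:
  bin 1: 34 = 34
  bin 2: 32 = 32
  bin 3: 32 = 32
  bin 4: 29 + 5 = 34
  bin 5: 29 = 29
  bin 6: 20 + 11 = 31
  bin 7: 17 + 17 = 34
  bin 8: 11 + 7 = 18
No arrangement into 7 bins stays within capacity, so 8 is optimal.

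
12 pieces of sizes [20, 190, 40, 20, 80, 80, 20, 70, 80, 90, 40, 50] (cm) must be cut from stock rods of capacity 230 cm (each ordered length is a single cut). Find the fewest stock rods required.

4

Total = 190 + 90 + 80 + 80 + 80 + 70 + 50 + 40 + 40 + 20 + 20 + 20 = 780 cm.
Lower bound: ⌈780/230⌉ = 4 stock rods.
A packing using 4 stock rods:
  stock rod 1: 190 + 40 = 230
  stock rod 2: 90 + 80 + 50 = 220
  stock rod 3: 80 + 80 + 70 = 230
  stock rod 4: 40 + 20 + 20 + 20 = 100
This matches the lower bound, so 4 is optimal.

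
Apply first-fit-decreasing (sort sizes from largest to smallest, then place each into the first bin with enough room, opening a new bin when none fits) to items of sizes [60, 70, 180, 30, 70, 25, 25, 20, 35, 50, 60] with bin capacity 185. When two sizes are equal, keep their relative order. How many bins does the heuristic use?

4

Sorted descending: 180, 70, 70, 60, 60, 50, 35, 30, 25, 25, 20.
  180 → bin 1 (new)  [load 180/185]
  70 → bin 2 (new)  [load 70/185]
  70 → bin 2  [load 140/185]
  60 → bin 3 (new)  [load 60/185]
  60 → bin 3  [load 120/185]
  50 → bin 3  [load 170/185]
  35 → bin 2  [load 175/185]
  30 → bin 4 (new)  [load 30/185]
  25 → bin 4  [load 55/185]
  25 → bin 4  [load 80/185]
  20 → bin 4  [load 100/185]
4 bins opened.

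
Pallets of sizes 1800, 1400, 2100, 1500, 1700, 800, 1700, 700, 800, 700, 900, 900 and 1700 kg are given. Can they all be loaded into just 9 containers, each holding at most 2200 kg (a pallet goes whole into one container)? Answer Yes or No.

A valid assignment using 9 containers:
  container 1: 2100 = 2100
  container 2: 1800 = 1800
  container 3: 1700 = 1700
  container 4: 1700 = 1700
  container 5: 1700 = 1700
  container 6: 1500 + 700 = 2200
  container 7: 1400 + 800 = 2200
  container 8: 900 + 900 = 1800
  container 9: 800 + 700 = 1500
Every load is within 2200 kg, so 9 containers suffice.

Yes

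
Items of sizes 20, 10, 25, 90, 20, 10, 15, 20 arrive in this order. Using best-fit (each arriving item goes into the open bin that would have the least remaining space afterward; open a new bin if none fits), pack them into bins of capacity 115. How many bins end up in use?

  20 → bin 1 (new)  [load 20/115]
  10 → bin 1  [load 30/115]
  25 → bin 1  [load 55/115]
  90 → bin 2 (new)  [load 90/115]
  20 → bin 2  [load 110/115]
  10 → bin 1  [load 65/115]
  15 → bin 1  [load 80/115]
  20 → bin 1  [load 100/115]
2 bins opened.

2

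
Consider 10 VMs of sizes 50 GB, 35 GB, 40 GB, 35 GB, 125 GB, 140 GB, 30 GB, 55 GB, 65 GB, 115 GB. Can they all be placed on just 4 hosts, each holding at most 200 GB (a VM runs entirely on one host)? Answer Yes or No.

Yes

A valid assignment using 4 hosts:
  host 1: 140 + 55 = 195
  host 2: 125 + 65 = 190
  host 3: 115 + 50 + 35 = 200
  host 4: 40 + 35 + 30 = 105
Every load is within 200 GB, so 4 hosts suffice.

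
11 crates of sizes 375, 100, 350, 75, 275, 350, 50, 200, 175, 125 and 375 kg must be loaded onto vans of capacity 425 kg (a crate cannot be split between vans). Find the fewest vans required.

Total = 375 + 375 + 350 + 350 + 275 + 200 + 175 + 125 + 100 + 75 + 50 = 2450 kg.
Lower bound: ⌈2450/425⌉ = 6 vans.
A packing using 7 vans:
  van 1: 375 + 50 = 425
  van 2: 375 = 375
  van 3: 350 + 75 = 425
  van 4: 350 = 350
  van 5: 275 + 125 = 400
  van 6: 200 + 175 = 375
  van 7: 100 = 100
No arrangement into 6 vans stays within capacity, so 7 is optimal.

7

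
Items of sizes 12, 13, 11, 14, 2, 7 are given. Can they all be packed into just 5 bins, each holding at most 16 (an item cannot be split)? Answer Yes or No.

A valid assignment using 5 bins:
  bin 1: 14 + 2 = 16
  bin 2: 13 = 13
  bin 3: 12 = 12
  bin 4: 11 = 11
  bin 5: 7 = 7
Every load is within 16, so 5 bins suffice.

Yes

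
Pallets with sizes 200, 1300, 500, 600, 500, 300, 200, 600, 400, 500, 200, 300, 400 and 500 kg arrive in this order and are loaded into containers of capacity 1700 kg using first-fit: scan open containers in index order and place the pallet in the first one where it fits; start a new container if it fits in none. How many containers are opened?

4

  200 → container 1 (new)  [load 200/1700]
  1300 → container 1  [load 1500/1700]
  500 → container 2 (new)  [load 500/1700]
  600 → container 2  [load 1100/1700]
  500 → container 2  [load 1600/1700]
  300 → container 3 (new)  [load 300/1700]
  200 → container 1  [load 1700/1700]
  600 → container 3  [load 900/1700]
  400 → container 3  [load 1300/1700]
  500 → container 4 (new)  [load 500/1700]
  200 → container 3  [load 1500/1700]
  300 → container 4  [load 800/1700]
  400 → container 4  [load 1200/1700]
  500 → container 4  [load 1700/1700]
4 containers opened.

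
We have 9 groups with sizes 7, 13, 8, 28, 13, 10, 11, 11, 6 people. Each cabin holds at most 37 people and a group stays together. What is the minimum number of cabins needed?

Total = 28 + 13 + 13 + 11 + 11 + 10 + 8 + 7 + 6 = 107 people.
Lower bound: ⌈107/37⌉ = 3 cabins.
A packing using 3 cabins:
  cabin 1: 28 + 8 = 36
  cabin 2: 13 + 13 + 11 = 37
  cabin 3: 11 + 10 + 7 + 6 = 34
This matches the lower bound, so 3 is optimal.

3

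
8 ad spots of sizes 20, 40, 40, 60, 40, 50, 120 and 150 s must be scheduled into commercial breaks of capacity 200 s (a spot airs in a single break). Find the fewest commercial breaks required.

3

Total = 150 + 120 + 60 + 50 + 40 + 40 + 40 + 20 = 520 s.
Lower bound: ⌈520/200⌉ = 3 commercial breaks.
A packing using 3 commercial breaks:
  break 1: 150 + 50 = 200
  break 2: 120 + 60 + 20 = 200
  break 3: 40 + 40 + 40 = 120
This matches the lower bound, so 3 is optimal.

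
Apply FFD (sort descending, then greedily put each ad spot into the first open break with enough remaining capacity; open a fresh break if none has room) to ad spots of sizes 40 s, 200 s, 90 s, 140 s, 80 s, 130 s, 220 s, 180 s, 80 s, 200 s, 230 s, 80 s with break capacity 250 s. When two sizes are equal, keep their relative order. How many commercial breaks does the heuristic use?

Sorted descending: 230, 220, 200, 200, 180, 140, 130, 90, 80, 80, 80, 40.
  230 → break 1 (new)  [load 230/250]
  220 → break 2 (new)  [load 220/250]
  200 → break 3 (new)  [load 200/250]
  200 → break 4 (new)  [load 200/250]
  180 → break 5 (new)  [load 180/250]
  140 → break 6 (new)  [load 140/250]
  130 → break 7 (new)  [load 130/250]
  90 → break 6  [load 230/250]
  80 → break 7  [load 210/250]
  80 → break 8 (new)  [load 80/250]
  80 → break 8  [load 160/250]
  40 → break 3  [load 240/250]
8 commercial breaks opened.

8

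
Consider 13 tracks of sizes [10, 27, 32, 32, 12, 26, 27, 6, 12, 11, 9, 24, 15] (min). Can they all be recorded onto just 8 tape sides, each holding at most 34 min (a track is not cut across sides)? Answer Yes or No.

A valid assignment using 8 tape sides:
  side 1: 32 = 32
  side 2: 32 = 32
  side 3: 27 + 6 = 33
  side 4: 27 = 27
  side 5: 26 = 26
  side 6: 24 + 10 = 34
  side 7: 15 + 12 = 27
  side 8: 12 + 11 + 9 = 32
Every load is within 34 min, so 8 tape sides suffice.

Yes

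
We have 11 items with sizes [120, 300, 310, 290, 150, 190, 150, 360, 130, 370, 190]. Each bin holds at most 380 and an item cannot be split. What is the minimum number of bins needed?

8

Total = 370 + 360 + 310 + 300 + 290 + 190 + 190 + 150 + 150 + 130 + 120 = 2560.
Lower bound: ⌈2560/380⌉ = 7 bins.
A packing using 8 bins:
  bin 1: 370 = 370
  bin 2: 360 = 360
  bin 3: 310 = 310
  bin 4: 300 = 300
  bin 5: 290 = 290
  bin 6: 190 + 190 = 380
  bin 7: 150 + 150 = 300
  bin 8: 130 + 120 = 250
No arrangement into 7 bins stays within capacity, so 8 is optimal.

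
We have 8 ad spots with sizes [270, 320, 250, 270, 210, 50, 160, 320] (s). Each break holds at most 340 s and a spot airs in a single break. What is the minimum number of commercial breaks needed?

Total = 320 + 320 + 270 + 270 + 250 + 210 + 160 + 50 = 1850 s.
Lower bound: ⌈1850/340⌉ = 6 commercial breaks.
A packing using 7 commercial breaks:
  break 1: 320 = 320
  break 2: 320 = 320
  break 3: 270 + 50 = 320
  break 4: 270 = 270
  break 5: 250 = 250
  break 6: 210 = 210
  break 7: 160 = 160
No arrangement into 6 commercial breaks stays within capacity, so 7 is optimal.

7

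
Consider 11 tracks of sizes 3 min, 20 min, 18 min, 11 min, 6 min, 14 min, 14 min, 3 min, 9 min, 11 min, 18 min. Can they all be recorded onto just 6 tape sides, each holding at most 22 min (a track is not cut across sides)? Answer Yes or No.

Total = 127 min; ⌈127/22⌉ = 6.
The bound of 6 does not rule out 6, but exhaustive search shows no assignment into 6 tape sides of capacity 22 min exists — the minimum is 7.

No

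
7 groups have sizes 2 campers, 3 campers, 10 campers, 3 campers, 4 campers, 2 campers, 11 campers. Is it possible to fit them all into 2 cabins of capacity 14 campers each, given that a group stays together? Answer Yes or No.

Total = 35 campers; ⌈35/14⌉ = 3.
At least 3 cabins are required, but only 2 are allowed.

No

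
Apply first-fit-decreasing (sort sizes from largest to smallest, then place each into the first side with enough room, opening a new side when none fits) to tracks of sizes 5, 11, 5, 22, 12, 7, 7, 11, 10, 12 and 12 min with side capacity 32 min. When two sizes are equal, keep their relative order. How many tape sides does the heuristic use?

4

Sorted descending: 22, 12, 12, 12, 11, 11, 10, 7, 7, 5, 5.
  22 → side 1 (new)  [load 22/32]
  12 → side 2 (new)  [load 12/32]
  12 → side 2  [load 24/32]
  12 → side 3 (new)  [load 12/32]
  11 → side 3  [load 23/32]
  11 → side 4 (new)  [load 11/32]
  10 → side 1  [load 32/32]
  7 → side 2  [load 31/32]
  7 → side 3  [load 30/32]
  5 → side 4  [load 16/32]
  5 → side 4  [load 21/32]
4 tape sides opened.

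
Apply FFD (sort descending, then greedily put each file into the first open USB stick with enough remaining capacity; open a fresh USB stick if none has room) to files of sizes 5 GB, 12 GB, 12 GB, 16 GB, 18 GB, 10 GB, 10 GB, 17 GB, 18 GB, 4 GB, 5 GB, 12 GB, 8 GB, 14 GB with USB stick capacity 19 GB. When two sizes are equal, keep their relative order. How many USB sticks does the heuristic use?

10

Sorted descending: 18, 18, 17, 16, 14, 12, 12, 12, 10, 10, 8, 5, 5, 4.
  18 → USB stick 1 (new)  [load 18/19]
  18 → USB stick 2 (new)  [load 18/19]
  17 → USB stick 3 (new)  [load 17/19]
  16 → USB stick 4 (new)  [load 16/19]
  14 → USB stick 5 (new)  [load 14/19]
  12 → USB stick 6 (new)  [load 12/19]
  12 → USB stick 7 (new)  [load 12/19]
  12 → USB stick 8 (new)  [load 12/19]
  10 → USB stick 9 (new)  [load 10/19]
  10 → USB stick 10 (new)  [load 10/19]
  8 → USB stick 9  [load 18/19]
  5 → USB stick 5  [load 19/19]
  5 → USB stick 6  [load 17/19]
  4 → USB stick 7  [load 16/19]
10 USB sticks opened.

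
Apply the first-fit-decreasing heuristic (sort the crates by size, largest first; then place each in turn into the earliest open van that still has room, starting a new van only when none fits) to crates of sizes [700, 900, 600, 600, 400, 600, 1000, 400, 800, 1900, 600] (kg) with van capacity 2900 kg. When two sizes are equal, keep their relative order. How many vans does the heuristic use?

3

Sorted descending: 1900, 1000, 900, 800, 700, 600, 600, 600, 600, 400, 400.
  1900 → van 1 (new)  [load 1900/2900]
  1000 → van 1  [load 2900/2900]
  900 → van 2 (new)  [load 900/2900]
  800 → van 2  [load 1700/2900]
  700 → van 2  [load 2400/2900]
  600 → van 3 (new)  [load 600/2900]
  600 → van 3  [load 1200/2900]
  600 → van 3  [load 1800/2900]
  600 → van 3  [load 2400/2900]
  400 → van 2  [load 2800/2900]
  400 → van 3  [load 2800/2900]
3 vans opened.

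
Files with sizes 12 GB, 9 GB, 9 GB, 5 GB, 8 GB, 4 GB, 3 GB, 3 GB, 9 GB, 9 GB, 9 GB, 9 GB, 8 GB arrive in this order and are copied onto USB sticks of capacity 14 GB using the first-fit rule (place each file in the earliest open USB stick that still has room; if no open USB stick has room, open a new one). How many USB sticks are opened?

  12 → USB stick 1 (new)  [load 12/14]
  9 → USB stick 2 (new)  [load 9/14]
  9 → USB stick 3 (new)  [load 9/14]
  5 → USB stick 2  [load 14/14]
  8 → USB stick 4 (new)  [load 8/14]
  4 → USB stick 3  [load 13/14]
  3 → USB stick 4  [load 11/14]
  3 → USB stick 4  [load 14/14]
  9 → USB stick 5 (new)  [load 9/14]
  9 → USB stick 6 (new)  [load 9/14]
  9 → USB stick 7 (new)  [load 9/14]
  9 → USB stick 8 (new)  [load 9/14]
  8 → USB stick 9 (new)  [load 8/14]
9 USB sticks opened.

9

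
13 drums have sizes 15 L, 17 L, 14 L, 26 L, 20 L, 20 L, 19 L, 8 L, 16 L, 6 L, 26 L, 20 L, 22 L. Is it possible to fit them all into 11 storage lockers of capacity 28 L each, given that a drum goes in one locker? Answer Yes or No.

Yes

A valid assignment using 11 storage lockers:
  locker 1: 26 = 26
  locker 2: 26 = 26
  locker 3: 22 + 6 = 28
  locker 4: 20 + 8 = 28
  locker 5: 20 = 20
  locker 6: 20 = 20
  locker 7: 19 = 19
  locker 8: 17 = 17
  locker 9: 16 = 16
  locker 10: 15 = 15
  locker 11: 14 = 14
Every load is within 28 L, so 11 storage lockers suffice.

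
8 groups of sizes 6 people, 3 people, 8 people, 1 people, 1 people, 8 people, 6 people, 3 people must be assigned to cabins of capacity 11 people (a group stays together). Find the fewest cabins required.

Total = 8 + 8 + 6 + 6 + 3 + 3 + 1 + 1 = 36 people.
Lower bound: ⌈36/11⌉ = 4 cabins.
A packing using 4 cabins:
  cabin 1: 8 + 3 = 11
  cabin 2: 8 + 3 = 11
  cabin 3: 6 + 1 + 1 = 8
  cabin 4: 6 = 6
This matches the lower bound, so 4 is optimal.

4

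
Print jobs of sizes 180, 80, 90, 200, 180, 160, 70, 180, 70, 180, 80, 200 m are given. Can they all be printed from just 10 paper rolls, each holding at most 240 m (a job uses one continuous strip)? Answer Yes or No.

A valid assignment using 9 paper rolls:
  roll 1: 200 = 200
  roll 2: 200 = 200
  roll 3: 180 = 180
  roll 4: 180 = 180
  roll 5: 180 = 180
  roll 6: 180 = 180
  roll 7: 160 + 80 = 240
  roll 8: 90 + 80 + 70 = 240
  roll 9: 70 = 70
That uses only 9 ≤ 10, so 10 paper rolls are enough.

Yes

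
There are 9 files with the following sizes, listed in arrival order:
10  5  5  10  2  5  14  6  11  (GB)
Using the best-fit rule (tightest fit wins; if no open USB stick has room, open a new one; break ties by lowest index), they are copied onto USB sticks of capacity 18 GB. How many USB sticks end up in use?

  10 → USB stick 1 (new)  [load 10/18]
  5 → USB stick 1  [load 15/18]
  5 → USB stick 2 (new)  [load 5/18]
  10 → USB stick 2  [load 15/18]
  2 → USB stick 1  [load 17/18]
  5 → USB stick 3 (new)  [load 5/18]
  14 → USB stick 4 (new)  [load 14/18]
  6 → USB stick 3  [load 11/18]
  11 → USB stick 5 (new)  [load 11/18]
5 USB sticks opened.

5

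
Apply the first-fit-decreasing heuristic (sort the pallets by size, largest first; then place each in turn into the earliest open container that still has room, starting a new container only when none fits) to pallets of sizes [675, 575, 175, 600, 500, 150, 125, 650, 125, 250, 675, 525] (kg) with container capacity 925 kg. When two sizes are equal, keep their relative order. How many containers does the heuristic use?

7

Sorted descending: 675, 675, 650, 600, 575, 525, 500, 250, 175, 150, 125, 125.
  675 → container 1 (new)  [load 675/925]
  675 → container 2 (new)  [load 675/925]
  650 → container 3 (new)  [load 650/925]
  600 → container 4 (new)  [load 600/925]
  575 → container 5 (new)  [load 575/925]
  525 → container 6 (new)  [load 525/925]
  500 → container 7 (new)  [load 500/925]
  250 → container 1  [load 925/925]
  175 → container 2  [load 850/925]
  150 → container 3  [load 800/925]
  125 → container 3  [load 925/925]
  125 → container 4  [load 725/925]
7 containers opened.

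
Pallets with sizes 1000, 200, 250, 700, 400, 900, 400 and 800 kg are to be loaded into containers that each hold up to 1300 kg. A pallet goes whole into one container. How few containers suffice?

4

Total = 1000 + 900 + 800 + 700 + 400 + 400 + 250 + 200 = 4650 kg.
Lower bound: ⌈4650/1300⌉ = 4 containers.
A packing using 4 containers:
  container 1: 1000 + 250 = 1250
  container 2: 900 + 400 = 1300
  container 3: 800 + 400 = 1200
  container 4: 700 + 200 = 900
This matches the lower bound, so 4 is optimal.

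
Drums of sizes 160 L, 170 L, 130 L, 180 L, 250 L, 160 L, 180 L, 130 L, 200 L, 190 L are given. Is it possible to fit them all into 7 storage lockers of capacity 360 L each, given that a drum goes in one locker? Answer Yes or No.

Yes

A valid assignment using 6 storage lockers:
  locker 1: 250 = 250
  locker 2: 200 + 160 = 360
  locker 3: 190 + 170 = 360
  locker 4: 180 + 180 = 360
  locker 5: 160 + 130 = 290
  locker 6: 130 = 130
That uses only 6 ≤ 7, so 7 storage lockers are enough.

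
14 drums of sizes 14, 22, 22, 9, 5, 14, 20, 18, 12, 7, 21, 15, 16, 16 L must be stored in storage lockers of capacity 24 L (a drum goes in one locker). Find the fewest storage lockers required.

11

Total = 22 + 22 + 21 + 20 + 18 + 16 + 16 + 15 + 14 + 14 + 12 + 9 + 7 + 5 = 211 L.
Lower bound: ⌈211/24⌉ = 9 storage lockers.
Also, 10 drums each exceed 12 L, and no two of those can share a locker, so at least 10 storage lockers are needed.
A packing using 11 storage lockers:
  locker 1: 22 = 22
  locker 2: 22 = 22
  locker 3: 21 = 21
  locker 4: 20 = 20
  locker 5: 18 + 5 = 23
  locker 6: 16 + 7 = 23
  locker 7: 16 = 16
  locker 8: 15 + 9 = 24
  locker 9: 14 = 14
  locker 10: 14 = 14
  locker 11: 12 = 12
No arrangement into 10 storage lockers stays within capacity, so 11 is optimal.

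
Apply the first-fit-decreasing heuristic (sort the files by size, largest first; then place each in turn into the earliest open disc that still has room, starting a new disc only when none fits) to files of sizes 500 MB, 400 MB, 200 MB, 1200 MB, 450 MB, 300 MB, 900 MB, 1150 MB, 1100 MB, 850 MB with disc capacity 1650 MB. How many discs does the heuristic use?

5

Sorted descending: 1200, 1150, 1100, 900, 850, 500, 450, 400, 300, 200.
  1200 → disc 1 (new)  [load 1200/1650]
  1150 → disc 2 (new)  [load 1150/1650]
  1100 → disc 3 (new)  [load 1100/1650]
  900 → disc 4 (new)  [load 900/1650]
  850 → disc 5 (new)  [load 850/1650]
  500 → disc 2  [load 1650/1650]
  450 → disc 1  [load 1650/1650]
  400 → disc 3  [load 1500/1650]
  300 → disc 4  [load 1200/1650]
  200 → disc 4  [load 1400/1650]
5 discs opened.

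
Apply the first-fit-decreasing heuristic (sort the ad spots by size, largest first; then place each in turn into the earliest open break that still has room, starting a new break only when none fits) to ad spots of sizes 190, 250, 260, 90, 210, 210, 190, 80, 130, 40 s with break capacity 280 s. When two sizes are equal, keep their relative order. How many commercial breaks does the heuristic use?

Sorted descending: 260, 250, 210, 210, 190, 190, 130, 90, 80, 40.
  260 → break 1 (new)  [load 260/280]
  250 → break 2 (new)  [load 250/280]
  210 → break 3 (new)  [load 210/280]
  210 → break 4 (new)  [load 210/280]
  190 → break 5 (new)  [load 190/280]
  190 → break 6 (new)  [load 190/280]
  130 → break 7 (new)  [load 130/280]
  90 → break 5  [load 280/280]
  80 → break 6  [load 270/280]
  40 → break 3  [load 250/280]
7 commercial breaks opened.

7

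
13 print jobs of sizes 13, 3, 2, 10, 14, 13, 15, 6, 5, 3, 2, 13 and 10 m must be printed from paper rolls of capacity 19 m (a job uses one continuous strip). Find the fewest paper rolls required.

7

Total = 15 + 14 + 13 + 13 + 13 + 10 + 10 + 6 + 5 + 3 + 3 + 2 + 2 = 109 m.
Lower bound: ⌈109/19⌉ = 6 paper rolls.
Also, 7 print jobs each exceed 19/2 m, and no two of those can share a roll, so at least 7 paper rolls are needed.
A packing using 7 paper rolls:
  roll 1: 15 + 3 = 18
  roll 2: 14 + 5 = 19
  roll 3: 13 + 6 = 19
  roll 4: 13 + 3 + 2 = 18
  roll 5: 13 + 2 = 15
  roll 6: 10 = 10
  roll 7: 10 = 10
This matches the lower bound, so 7 is optimal.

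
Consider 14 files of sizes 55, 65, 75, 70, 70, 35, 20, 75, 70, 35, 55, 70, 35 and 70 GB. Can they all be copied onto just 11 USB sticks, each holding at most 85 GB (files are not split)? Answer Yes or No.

Total = 800 GB; ⌈800/85⌉ = 10.
The bound of 10 does not rule out 11, but exhaustive search shows no assignment into 11 USB sticks of capacity 85 GB exists — the minimum is 12.

No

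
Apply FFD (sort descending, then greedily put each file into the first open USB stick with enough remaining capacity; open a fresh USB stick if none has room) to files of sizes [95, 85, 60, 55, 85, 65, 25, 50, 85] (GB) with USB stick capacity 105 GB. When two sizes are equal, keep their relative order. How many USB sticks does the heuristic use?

7

Sorted descending: 95, 85, 85, 85, 65, 60, 55, 50, 25.
  95 → USB stick 1 (new)  [load 95/105]
  85 → USB stick 2 (new)  [load 85/105]
  85 → USB stick 3 (new)  [load 85/105]
  85 → USB stick 4 (new)  [load 85/105]
  65 → USB stick 5 (new)  [load 65/105]
  60 → USB stick 6 (new)  [load 60/105]
  55 → USB stick 7 (new)  [load 55/105]
  50 → USB stick 7  [load 105/105]
  25 → USB stick 5  [load 90/105]
7 USB sticks opened.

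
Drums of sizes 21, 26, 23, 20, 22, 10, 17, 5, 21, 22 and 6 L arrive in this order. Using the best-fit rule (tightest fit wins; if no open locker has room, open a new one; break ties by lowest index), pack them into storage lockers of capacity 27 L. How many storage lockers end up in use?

8

  21 → locker 1 (new)  [load 21/27]
  26 → locker 2 (new)  [load 26/27]
  23 → locker 3 (new)  [load 23/27]
  20 → locker 4 (new)  [load 20/27]
  22 → locker 5 (new)  [load 22/27]
  10 → locker 6 (new)  [load 10/27]
  17 → locker 6  [load 27/27]
  5 → locker 5  [load 27/27]
  21 → locker 7 (new)  [load 21/27]
  22 → locker 8 (new)  [load 22/27]
  6 → locker 1  [load 27/27]
8 storage lockers opened.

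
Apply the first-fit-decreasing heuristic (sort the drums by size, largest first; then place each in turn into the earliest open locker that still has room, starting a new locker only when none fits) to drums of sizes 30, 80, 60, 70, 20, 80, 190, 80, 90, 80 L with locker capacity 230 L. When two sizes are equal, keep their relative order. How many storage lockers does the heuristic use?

Sorted descending: 190, 90, 80, 80, 80, 80, 70, 60, 30, 20.
  190 → locker 1 (new)  [load 190/230]
  90 → locker 2 (new)  [load 90/230]
  80 → locker 2  [load 170/230]
  80 → locker 3 (new)  [load 80/230]
  80 → locker 3  [load 160/230]
  80 → locker 4 (new)  [load 80/230]
  70 → locker 3  [load 230/230]
  60 → locker 2  [load 230/230]
  30 → locker 1  [load 220/230]
  20 → locker 4  [load 100/230]
4 storage lockers opened.

4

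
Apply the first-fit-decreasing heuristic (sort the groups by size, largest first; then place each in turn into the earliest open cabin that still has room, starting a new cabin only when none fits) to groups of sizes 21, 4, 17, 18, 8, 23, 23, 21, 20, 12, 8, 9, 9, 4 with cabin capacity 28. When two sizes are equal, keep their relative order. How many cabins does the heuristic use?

8

Sorted descending: 23, 23, 21, 21, 20, 18, 17, 12, 9, 9, 8, 8, 4, 4.
  23 → cabin 1 (new)  [load 23/28]
  23 → cabin 2 (new)  [load 23/28]
  21 → cabin 3 (new)  [load 21/28]
  21 → cabin 4 (new)  [load 21/28]
  20 → cabin 5 (new)  [load 20/28]
  18 → cabin 6 (new)  [load 18/28]
  17 → cabin 7 (new)  [load 17/28]
  12 → cabin 8 (new)  [load 12/28]
  9 → cabin 6  [load 27/28]
  9 → cabin 7  [load 26/28]
  8 → cabin 5  [load 28/28]
  8 → cabin 8  [load 20/28]
  4 → cabin 1  [load 27/28]
  4 → cabin 2  [load 27/28]
8 cabins opened.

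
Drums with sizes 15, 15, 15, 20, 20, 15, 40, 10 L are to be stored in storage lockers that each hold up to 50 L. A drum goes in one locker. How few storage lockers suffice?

Total = 40 + 20 + 20 + 15 + 15 + 15 + 15 + 10 = 150 L.
Lower bound: ⌈150/50⌉ = 3 storage lockers.
A packing using 3 storage lockers:
  locker 1: 40 + 10 = 50
  locker 2: 20 + 15 + 15 = 50
  locker 3: 20 + 15 + 15 = 50
This matches the lower bound, so 3 is optimal.

3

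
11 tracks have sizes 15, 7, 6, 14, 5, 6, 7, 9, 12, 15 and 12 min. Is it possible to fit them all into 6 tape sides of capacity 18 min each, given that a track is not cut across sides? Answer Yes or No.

Total = 108 min; ⌈108/18⌉ = 6.
The bound of 6 does not rule out 6, but exhaustive search shows no assignment into 6 tape sides of capacity 18 min exists — the minimum is 7.

No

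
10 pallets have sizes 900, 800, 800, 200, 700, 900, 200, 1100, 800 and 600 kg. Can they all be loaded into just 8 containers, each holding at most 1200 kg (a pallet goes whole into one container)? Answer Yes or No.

Yes

A valid assignment using 8 containers:
  container 1: 1100 = 1100
  container 2: 900 + 200 = 1100
  container 3: 900 + 200 = 1100
  container 4: 800 = 800
  container 5: 800 = 800
  container 6: 800 = 800
  container 7: 700 = 700
  container 8: 600 = 600
Every load is within 1200 kg, so 8 containers suffice.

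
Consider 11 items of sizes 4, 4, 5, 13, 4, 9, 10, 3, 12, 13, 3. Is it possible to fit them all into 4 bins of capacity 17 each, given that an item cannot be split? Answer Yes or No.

No

Total = 80; ⌈80/17⌉ = 5.
At least 5 bins are required, but only 4 are allowed.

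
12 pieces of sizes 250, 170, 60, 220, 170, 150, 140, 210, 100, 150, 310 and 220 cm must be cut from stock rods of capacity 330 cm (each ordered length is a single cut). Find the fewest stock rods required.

8

Total = 310 + 250 + 220 + 220 + 210 + 170 + 170 + 150 + 150 + 140 + 100 + 60 = 2150 cm.
Lower bound: ⌈2150/330⌉ = 7 stock rods.
A packing using 8 stock rods:
  stock rod 1: 310 = 310
  stock rod 2: 250 + 60 = 310
  stock rod 3: 220 + 100 = 320
  stock rod 4: 220 = 220
  stock rod 5: 210 = 210
  stock rod 6: 170 + 150 = 320
  stock rod 7: 170 + 150 = 320
  stock rod 8: 140 = 140
No arrangement into 7 stock rods stays within capacity, so 8 is optimal.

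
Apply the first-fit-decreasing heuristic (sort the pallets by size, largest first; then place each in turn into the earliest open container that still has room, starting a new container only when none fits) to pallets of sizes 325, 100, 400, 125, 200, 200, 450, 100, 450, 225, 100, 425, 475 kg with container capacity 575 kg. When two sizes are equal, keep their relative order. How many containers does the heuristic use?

Sorted descending: 475, 450, 450, 425, 400, 325, 225, 200, 200, 125, 100, 100, 100.
  475 → container 1 (new)  [load 475/575]
  450 → container 2 (new)  [load 450/575]
  450 → container 3 (new)  [load 450/575]
  425 → container 4 (new)  [load 425/575]
  400 → container 5 (new)  [load 400/575]
  325 → container 6 (new)  [load 325/575]
  225 → container 6  [load 550/575]
  200 → container 7 (new)  [load 200/575]
  200 → container 7  [load 400/575]
  125 → container 2  [load 575/575]
  100 → container 1  [load 575/575]
  100 → container 3  [load 550/575]
  100 → container 4  [load 525/575]
7 containers opened.

7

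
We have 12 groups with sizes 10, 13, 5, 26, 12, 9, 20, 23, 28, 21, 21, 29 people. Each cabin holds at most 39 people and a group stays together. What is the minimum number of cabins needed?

Total = 29 + 28 + 26 + 23 + 21 + 21 + 20 + 13 + 12 + 10 + 9 + 5 = 217 people.
Lower bound: ⌈217/39⌉ = 6 cabins.
Also, 7 groups each exceed 39/2 people, and no two of those can share a cabin, so at least 7 cabins are needed.
A packing using 7 cabins:
  cabin 1: 29 + 10 = 39
  cabin 2: 28 + 9 = 37
  cabin 3: 26 + 13 = 39
  cabin 4: 23 + 12 = 35
  cabin 5: 21 + 5 = 26
  cabin 6: 21 = 21
  cabin 7: 20 = 20
This matches the lower bound, so 7 is optimal.

7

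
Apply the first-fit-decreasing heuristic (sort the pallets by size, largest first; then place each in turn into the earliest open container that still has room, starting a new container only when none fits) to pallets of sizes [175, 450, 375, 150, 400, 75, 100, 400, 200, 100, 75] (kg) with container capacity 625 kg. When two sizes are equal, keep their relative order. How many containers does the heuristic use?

5

Sorted descending: 450, 400, 400, 375, 200, 175, 150, 100, 100, 75, 75.
  450 → container 1 (new)  [load 450/625]
  400 → container 2 (new)  [load 400/625]
  400 → container 3 (new)  [load 400/625]
  375 → container 4 (new)  [load 375/625]
  200 → container 2  [load 600/625]
  175 → container 1  [load 625/625]
  150 → container 3  [load 550/625]
  100 → container 4  [load 475/625]
  100 → container 4  [load 575/625]
  75 → container 3  [load 625/625]
  75 → container 5 (new)  [load 75/625]
5 containers opened.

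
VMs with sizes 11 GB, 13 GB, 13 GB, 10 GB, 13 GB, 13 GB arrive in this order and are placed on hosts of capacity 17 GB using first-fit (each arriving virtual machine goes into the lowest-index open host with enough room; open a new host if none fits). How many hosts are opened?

6

  11 → host 1 (new)  [load 11/17]
  13 → host 2 (new)  [load 13/17]
  13 → host 3 (new)  [load 13/17]
  10 → host 4 (new)  [load 10/17]
  13 → host 5 (new)  [load 13/17]
  13 → host 6 (new)  [load 13/17]
6 hosts opened.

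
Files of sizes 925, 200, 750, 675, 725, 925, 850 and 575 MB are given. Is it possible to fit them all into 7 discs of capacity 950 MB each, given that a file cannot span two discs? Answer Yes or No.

A valid assignment using 7 discs:
  disc 1: 925 = 925
  disc 2: 925 = 925
  disc 3: 850 = 850
  disc 4: 750 + 200 = 950
  disc 5: 725 = 725
  disc 6: 675 = 675
  disc 7: 575 = 575
Every load is within 950 MB, so 7 discs suffice.

Yes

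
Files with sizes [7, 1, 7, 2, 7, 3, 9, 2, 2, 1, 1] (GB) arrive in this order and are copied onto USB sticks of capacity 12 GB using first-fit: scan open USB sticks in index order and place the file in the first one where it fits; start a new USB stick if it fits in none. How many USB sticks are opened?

4

  7 → USB stick 1 (new)  [load 7/12]
  1 → USB stick 1  [load 8/12]
  7 → USB stick 2 (new)  [load 7/12]
  2 → USB stick 1  [load 10/12]
  7 → USB stick 3 (new)  [load 7/12]
  3 → USB stick 2  [load 10/12]
  9 → USB stick 4 (new)  [load 9/12]
  2 → USB stick 1  [load 12/12]
  2 → USB stick 2  [load 12/12]
  1 → USB stick 3  [load 8/12]
  1 → USB stick 3  [load 9/12]
4 USB sticks opened.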